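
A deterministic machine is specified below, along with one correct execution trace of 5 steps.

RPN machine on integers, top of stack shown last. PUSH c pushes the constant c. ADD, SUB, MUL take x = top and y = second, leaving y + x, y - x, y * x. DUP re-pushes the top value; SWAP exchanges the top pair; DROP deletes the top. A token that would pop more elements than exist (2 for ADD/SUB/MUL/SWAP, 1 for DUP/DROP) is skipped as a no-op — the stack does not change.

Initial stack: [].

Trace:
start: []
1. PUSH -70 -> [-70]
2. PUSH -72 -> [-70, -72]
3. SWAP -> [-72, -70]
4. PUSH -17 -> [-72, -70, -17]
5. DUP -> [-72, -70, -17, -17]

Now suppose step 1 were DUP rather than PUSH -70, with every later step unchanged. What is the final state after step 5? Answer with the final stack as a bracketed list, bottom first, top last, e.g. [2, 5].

(re-executing from step 1 with the substitution; state before step 1: [])
1. DUP -> []
2. PUSH -72 -> [-72]
3. SWAP -> [-72]
4. PUSH -17 -> [-72, -17]
5. DUP -> [-72, -17, -17]

[-72, -17, -17]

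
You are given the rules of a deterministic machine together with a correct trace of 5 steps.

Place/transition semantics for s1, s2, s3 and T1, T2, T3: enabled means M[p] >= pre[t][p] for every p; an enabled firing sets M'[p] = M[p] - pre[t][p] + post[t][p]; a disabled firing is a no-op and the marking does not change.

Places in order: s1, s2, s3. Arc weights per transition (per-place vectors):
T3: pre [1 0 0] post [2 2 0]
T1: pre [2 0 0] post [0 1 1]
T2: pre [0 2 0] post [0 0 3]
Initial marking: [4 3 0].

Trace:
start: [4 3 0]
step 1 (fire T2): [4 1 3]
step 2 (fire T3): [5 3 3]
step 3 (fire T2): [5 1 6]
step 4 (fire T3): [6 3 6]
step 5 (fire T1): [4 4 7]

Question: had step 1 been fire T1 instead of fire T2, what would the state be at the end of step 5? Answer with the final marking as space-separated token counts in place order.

2 7 5

(re-executing from step 1 with the substitution; state before step 1: [4 3 0])
step 1 (fire T1): [2 4 1]
step 2 (fire T3): [3 6 1]
step 3 (fire T2): [3 4 4]
step 4 (fire T3): [4 6 4]
step 5 (fire T1): [2 7 5]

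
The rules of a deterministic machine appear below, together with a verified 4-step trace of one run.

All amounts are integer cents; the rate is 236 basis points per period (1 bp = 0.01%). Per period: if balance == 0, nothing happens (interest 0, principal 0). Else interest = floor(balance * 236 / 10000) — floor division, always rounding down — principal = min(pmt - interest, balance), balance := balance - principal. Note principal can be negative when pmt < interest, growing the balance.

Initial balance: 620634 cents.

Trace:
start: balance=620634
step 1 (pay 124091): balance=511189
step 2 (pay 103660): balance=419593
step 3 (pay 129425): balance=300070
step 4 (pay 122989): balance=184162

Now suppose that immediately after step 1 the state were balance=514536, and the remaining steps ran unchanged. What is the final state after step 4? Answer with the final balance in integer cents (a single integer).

state after step 1 := balance=514536
step 2 (pay 103660): balance=423019
step 3 (pay 129425): balance=303577
step 4 (pay 122989): balance=187752

187752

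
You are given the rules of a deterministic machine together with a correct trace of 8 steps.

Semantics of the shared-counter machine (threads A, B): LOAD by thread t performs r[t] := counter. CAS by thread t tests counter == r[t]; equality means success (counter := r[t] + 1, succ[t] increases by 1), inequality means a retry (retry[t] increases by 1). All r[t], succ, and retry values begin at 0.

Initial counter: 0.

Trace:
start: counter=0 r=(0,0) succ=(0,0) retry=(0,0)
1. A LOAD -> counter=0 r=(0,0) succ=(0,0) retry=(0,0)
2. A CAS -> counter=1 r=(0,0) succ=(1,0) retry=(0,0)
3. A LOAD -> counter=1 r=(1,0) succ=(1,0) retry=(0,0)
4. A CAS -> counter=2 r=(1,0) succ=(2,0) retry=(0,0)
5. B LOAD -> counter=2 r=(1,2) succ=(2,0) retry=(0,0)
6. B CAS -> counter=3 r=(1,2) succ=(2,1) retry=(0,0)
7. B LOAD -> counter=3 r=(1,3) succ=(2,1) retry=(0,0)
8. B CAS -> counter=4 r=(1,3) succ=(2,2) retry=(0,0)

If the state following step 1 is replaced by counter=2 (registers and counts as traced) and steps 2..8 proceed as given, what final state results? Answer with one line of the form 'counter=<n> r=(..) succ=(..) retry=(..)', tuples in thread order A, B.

counter=5 r=(2,4) succ=(1,2) retry=(1,0)

state after step 1 := counter=2 r=(0,0) succ=(0,0) retry=(0,0)
2. A CAS -> counter=2 r=(0,0) succ=(0,0) retry=(1,0)
3. A LOAD -> counter=2 r=(2,0) succ=(0,0) retry=(1,0)
4. A CAS -> counter=3 r=(2,0) succ=(1,0) retry=(1,0)
5. B LOAD -> counter=3 r=(2,3) succ=(1,0) retry=(1,0)
6. B CAS -> counter=4 r=(2,3) succ=(1,1) retry=(1,0)
7. B LOAD -> counter=4 r=(2,4) succ=(1,1) retry=(1,0)
8. B CAS -> counter=5 r=(2,4) succ=(1,2) retry=(1,0)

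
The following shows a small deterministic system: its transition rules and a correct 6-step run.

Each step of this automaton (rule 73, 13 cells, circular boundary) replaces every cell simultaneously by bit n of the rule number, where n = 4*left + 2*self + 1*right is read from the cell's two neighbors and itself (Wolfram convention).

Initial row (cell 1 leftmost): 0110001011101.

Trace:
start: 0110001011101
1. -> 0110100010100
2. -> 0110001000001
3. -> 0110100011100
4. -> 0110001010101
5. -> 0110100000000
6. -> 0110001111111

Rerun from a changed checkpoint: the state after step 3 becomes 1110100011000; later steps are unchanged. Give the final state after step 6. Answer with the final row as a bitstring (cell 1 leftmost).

state after step 3 := 1110100011000
4. -> 1010001011010
5. -> 0000100011000
6. -> 1110001011011

1110001011011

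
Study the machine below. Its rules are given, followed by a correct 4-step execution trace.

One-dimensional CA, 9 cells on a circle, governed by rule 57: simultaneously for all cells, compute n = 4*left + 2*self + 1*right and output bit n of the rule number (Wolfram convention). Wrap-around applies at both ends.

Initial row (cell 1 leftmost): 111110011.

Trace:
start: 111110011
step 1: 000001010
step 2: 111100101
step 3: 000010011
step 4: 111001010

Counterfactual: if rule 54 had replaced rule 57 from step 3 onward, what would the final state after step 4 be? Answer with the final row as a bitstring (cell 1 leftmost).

(re-executing steps 3..4 under rule 54; state before step 3: 111100101)
step 3: 000011110
step 4: 000100001

000100001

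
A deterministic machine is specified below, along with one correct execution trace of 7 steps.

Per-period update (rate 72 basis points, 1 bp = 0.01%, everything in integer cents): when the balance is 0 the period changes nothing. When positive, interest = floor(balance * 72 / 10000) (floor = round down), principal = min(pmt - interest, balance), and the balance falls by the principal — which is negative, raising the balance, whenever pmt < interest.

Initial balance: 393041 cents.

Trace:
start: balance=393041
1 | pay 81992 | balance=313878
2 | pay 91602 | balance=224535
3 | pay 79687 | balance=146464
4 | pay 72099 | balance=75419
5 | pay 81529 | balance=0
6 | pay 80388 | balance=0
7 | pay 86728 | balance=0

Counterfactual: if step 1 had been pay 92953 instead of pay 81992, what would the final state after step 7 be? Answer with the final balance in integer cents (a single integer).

0

(re-executing from step 1 with the substitution; state before step 1: balance=393041)
1 | pay 92953 | balance=302917
2 | pay 91602 | balance=213496
3 | pay 79687 | balance=135346
4 | pay 72099 | balance=64221
5 | pay 81529 | balance=0
6 | pay 80388 | balance=0
7 | pay 86728 | balance=0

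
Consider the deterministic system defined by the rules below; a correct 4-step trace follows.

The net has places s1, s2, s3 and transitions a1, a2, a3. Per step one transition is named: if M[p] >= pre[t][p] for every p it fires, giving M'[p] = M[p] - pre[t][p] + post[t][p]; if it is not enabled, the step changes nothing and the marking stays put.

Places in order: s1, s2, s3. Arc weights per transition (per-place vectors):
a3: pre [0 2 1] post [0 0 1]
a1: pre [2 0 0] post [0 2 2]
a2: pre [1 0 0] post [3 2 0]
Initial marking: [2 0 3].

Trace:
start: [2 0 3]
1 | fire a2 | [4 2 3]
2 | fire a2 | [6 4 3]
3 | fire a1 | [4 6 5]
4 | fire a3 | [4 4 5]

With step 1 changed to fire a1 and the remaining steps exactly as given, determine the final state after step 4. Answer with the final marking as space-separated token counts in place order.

0 0 5

(re-executing from step 1 with the substitution; state before step 1: [2 0 3])
1 | fire a1 | [0 2 5]
2 | fire a2 | [0 2 5]
3 | fire a1 | [0 2 5]
4 | fire a3 | [0 0 5]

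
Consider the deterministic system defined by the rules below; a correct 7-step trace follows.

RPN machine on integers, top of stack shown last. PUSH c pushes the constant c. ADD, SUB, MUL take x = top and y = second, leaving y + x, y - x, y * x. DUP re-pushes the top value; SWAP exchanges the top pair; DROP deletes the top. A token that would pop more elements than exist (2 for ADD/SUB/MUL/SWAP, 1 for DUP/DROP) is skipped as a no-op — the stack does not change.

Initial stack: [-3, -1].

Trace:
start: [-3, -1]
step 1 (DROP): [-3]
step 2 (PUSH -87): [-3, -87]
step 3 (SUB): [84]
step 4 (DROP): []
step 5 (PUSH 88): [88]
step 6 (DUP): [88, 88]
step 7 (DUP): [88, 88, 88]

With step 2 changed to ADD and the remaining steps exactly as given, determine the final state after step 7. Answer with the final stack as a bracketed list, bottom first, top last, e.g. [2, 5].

[88, 88, 88]

(re-executing from step 2 with the substitution; state before step 2: [-3])
step 2 (ADD): [-3]
step 3 (SUB): [-3]
step 4 (DROP): []
step 5 (PUSH 88): [88]
step 6 (DUP): [88, 88]
step 7 (DUP): [88, 88, 88]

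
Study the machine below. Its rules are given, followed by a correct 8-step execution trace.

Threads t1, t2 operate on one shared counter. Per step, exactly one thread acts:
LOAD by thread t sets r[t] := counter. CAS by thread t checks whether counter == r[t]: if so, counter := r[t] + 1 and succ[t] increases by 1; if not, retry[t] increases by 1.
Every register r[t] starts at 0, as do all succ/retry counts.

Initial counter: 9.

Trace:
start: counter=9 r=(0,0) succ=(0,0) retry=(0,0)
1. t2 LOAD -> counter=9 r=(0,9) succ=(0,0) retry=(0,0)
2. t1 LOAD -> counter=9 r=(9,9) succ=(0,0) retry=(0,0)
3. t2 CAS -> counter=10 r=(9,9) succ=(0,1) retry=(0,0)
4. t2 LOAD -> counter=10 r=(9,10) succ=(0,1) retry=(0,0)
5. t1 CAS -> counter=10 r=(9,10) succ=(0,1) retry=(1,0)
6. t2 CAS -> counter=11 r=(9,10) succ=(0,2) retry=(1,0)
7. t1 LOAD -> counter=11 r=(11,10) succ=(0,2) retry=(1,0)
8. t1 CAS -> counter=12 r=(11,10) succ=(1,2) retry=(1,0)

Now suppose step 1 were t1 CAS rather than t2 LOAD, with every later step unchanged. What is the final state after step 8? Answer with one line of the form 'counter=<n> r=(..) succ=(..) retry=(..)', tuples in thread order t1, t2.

(re-executing from step 1 with the substitution; state before step 1: counter=9 r=(0,0) succ=(0,0) retry=(0,0))
1. t1 CAS -> counter=9 r=(0,0) succ=(0,0) retry=(1,0)
2. t1 LOAD -> counter=9 r=(9,0) succ=(0,0) retry=(1,0)
3. t2 CAS -> counter=9 r=(9,0) succ=(0,0) retry=(1,1)
4. t2 LOAD -> counter=9 r=(9,9) succ=(0,0) retry=(1,1)
5. t1 CAS -> counter=10 r=(9,9) succ=(1,0) retry=(1,1)
6. t2 CAS -> counter=10 r=(9,9) succ=(1,0) retry=(1,2)
7. t1 LOAD -> counter=10 r=(10,9) succ=(1,0) retry=(1,2)
8. t1 CAS -> counter=11 r=(10,9) succ=(2,0) retry=(1,2)

counter=11 r=(10,9) succ=(2,0) retry=(1,2)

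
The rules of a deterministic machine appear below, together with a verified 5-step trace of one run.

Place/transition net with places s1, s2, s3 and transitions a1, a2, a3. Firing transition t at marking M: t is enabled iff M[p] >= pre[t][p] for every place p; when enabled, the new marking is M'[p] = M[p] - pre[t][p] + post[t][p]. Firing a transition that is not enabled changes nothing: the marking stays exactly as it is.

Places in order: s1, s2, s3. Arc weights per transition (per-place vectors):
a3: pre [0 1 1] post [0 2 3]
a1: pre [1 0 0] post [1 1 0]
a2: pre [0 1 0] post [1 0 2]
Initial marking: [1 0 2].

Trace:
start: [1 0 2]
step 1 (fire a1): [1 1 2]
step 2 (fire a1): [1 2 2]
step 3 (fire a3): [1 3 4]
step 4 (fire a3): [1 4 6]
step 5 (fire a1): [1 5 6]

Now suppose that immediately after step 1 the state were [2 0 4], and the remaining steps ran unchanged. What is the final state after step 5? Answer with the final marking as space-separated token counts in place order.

2 4 8

state after step 1 := [2 0 4]
step 2 (fire a1): [2 1 4]
step 3 (fire a3): [2 2 6]
step 4 (fire a3): [2 3 8]
step 5 (fire a1): [2 4 8]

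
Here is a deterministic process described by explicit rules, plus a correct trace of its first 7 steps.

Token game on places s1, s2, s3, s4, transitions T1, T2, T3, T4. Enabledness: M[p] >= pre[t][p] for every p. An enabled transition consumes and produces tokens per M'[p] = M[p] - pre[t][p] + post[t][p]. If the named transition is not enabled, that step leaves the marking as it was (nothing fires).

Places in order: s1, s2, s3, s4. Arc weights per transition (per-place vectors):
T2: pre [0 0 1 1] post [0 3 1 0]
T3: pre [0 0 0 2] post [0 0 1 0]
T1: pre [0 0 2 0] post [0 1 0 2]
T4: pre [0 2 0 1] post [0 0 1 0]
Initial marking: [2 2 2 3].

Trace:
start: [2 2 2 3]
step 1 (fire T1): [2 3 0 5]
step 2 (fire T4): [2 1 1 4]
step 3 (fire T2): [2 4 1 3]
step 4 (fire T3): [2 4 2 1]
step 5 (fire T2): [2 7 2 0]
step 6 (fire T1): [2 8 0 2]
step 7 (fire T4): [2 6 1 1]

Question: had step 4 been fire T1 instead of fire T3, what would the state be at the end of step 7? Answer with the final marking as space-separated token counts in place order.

2 5 2 1

(re-executing from step 4 with the substitution; state before step 4: [2 4 1 3])
step 4 (fire T1): [2 4 1 3]
step 5 (fire T2): [2 7 1 2]
step 6 (fire T1): [2 7 1 2]
step 7 (fire T4): [2 5 2 1]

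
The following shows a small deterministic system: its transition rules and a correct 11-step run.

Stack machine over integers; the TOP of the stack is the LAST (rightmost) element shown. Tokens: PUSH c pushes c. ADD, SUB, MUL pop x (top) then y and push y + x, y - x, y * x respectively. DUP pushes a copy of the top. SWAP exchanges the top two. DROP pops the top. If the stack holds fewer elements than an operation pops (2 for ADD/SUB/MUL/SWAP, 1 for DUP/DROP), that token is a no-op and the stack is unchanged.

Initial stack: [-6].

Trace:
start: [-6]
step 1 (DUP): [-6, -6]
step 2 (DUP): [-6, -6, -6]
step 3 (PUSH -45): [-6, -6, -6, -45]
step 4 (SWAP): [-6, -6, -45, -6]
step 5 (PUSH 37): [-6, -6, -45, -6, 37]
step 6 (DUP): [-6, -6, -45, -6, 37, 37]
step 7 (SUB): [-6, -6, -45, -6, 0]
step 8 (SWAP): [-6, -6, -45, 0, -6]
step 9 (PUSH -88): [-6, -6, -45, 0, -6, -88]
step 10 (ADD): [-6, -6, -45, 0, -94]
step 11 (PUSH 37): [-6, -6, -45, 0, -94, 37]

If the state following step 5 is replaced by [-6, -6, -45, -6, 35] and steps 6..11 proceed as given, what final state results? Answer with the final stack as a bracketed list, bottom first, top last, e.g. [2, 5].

state after step 5 := [-6, -6, -45, -6, 35]
step 6 (DUP): [-6, -6, -45, -6, 35, 35]
step 7 (SUB): [-6, -6, -45, -6, 0]
step 8 (SWAP): [-6, -6, -45, 0, -6]
step 9 (PUSH -88): [-6, -6, -45, 0, -6, -88]
step 10 (ADD): [-6, -6, -45, 0, -94]
step 11 (PUSH 37): [-6, -6, -45, 0, -94, 37]

[-6, -6, -45, 0, -94, 37]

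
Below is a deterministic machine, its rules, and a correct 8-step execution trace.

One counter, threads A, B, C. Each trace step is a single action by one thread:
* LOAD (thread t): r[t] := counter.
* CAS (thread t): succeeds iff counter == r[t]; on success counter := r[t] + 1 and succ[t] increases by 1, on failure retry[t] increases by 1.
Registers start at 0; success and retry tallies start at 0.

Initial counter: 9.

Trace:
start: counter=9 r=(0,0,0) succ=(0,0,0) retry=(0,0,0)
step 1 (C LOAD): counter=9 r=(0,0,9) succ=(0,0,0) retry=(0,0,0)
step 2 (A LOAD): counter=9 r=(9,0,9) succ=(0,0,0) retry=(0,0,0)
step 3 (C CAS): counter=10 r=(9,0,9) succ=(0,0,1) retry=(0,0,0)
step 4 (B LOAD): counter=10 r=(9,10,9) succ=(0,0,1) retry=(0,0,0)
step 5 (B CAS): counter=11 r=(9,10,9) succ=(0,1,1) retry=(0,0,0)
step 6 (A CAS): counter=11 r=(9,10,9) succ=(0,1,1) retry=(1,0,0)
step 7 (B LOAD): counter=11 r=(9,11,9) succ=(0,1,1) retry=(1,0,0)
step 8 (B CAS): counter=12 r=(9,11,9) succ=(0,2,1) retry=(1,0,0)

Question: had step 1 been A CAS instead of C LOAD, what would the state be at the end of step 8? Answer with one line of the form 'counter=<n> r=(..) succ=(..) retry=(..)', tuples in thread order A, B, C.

counter=11 r=(9,10,0) succ=(0,2,0) retry=(2,0,1)

(re-executing from step 1 with the substitution; state before step 1: counter=9 r=(0,0,0) succ=(0,0,0) retry=(0,0,0))
step 1 (A CAS): counter=9 r=(0,0,0) succ=(0,0,0) retry=(1,0,0)
step 2 (A LOAD): counter=9 r=(9,0,0) succ=(0,0,0) retry=(1,0,0)
step 3 (C CAS): counter=9 r=(9,0,0) succ=(0,0,0) retry=(1,0,1)
step 4 (B LOAD): counter=9 r=(9,9,0) succ=(0,0,0) retry=(1,0,1)
step 5 (B CAS): counter=10 r=(9,9,0) succ=(0,1,0) retry=(1,0,1)
step 6 (A CAS): counter=10 r=(9,9,0) succ=(0,1,0) retry=(2,0,1)
step 7 (B LOAD): counter=10 r=(9,10,0) succ=(0,1,0) retry=(2,0,1)
step 8 (B CAS): counter=11 r=(9,10,0) succ=(0,2,0) retry=(2,0,1)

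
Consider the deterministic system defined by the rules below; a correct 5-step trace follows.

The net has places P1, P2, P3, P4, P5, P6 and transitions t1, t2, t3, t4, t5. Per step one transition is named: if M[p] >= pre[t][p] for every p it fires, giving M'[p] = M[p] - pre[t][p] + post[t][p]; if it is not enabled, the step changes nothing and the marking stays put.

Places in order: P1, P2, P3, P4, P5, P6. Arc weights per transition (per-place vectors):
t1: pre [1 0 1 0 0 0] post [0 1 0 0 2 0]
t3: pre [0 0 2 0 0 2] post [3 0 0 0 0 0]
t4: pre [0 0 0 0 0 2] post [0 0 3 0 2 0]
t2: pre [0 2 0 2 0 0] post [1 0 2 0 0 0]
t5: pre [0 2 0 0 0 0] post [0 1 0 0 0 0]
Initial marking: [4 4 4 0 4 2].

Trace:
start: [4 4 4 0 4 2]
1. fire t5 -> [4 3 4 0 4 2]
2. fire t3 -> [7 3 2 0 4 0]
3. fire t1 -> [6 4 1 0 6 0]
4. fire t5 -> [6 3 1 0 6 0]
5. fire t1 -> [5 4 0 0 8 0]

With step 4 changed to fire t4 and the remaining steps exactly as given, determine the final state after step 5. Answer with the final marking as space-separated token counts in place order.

5 5 0 0 8 0

(re-executing from step 4 with the substitution; state before step 4: [6 4 1 0 6 0])
4. fire t4 -> [6 4 1 0 6 0]
5. fire t1 -> [5 5 0 0 8 0]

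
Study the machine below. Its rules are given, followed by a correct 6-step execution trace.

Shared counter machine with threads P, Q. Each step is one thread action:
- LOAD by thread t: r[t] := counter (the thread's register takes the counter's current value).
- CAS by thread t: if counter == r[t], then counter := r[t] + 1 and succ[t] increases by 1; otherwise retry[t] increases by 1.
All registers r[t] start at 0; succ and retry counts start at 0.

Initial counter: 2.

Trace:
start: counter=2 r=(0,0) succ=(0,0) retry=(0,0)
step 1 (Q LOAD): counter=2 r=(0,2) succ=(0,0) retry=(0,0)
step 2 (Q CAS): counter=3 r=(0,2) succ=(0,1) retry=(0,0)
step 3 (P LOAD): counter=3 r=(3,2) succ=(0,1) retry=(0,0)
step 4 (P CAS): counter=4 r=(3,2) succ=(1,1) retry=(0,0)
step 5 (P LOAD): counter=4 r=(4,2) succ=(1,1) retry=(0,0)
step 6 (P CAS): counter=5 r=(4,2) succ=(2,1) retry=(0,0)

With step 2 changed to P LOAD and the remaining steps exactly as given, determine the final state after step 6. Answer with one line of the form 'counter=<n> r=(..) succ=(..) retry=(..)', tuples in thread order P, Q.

(re-executing from step 2 with the substitution; state before step 2: counter=2 r=(0,2) succ=(0,0) retry=(0,0))
step 2 (P LOAD): counter=2 r=(2,2) succ=(0,0) retry=(0,0)
step 3 (P LOAD): counter=2 r=(2,2) succ=(0,0) retry=(0,0)
step 4 (P CAS): counter=3 r=(2,2) succ=(1,0) retry=(0,0)
step 5 (P LOAD): counter=3 r=(3,2) succ=(1,0) retry=(0,0)
step 6 (P CAS): counter=4 r=(3,2) succ=(2,0) retry=(0,0)

counter=4 r=(3,2) succ=(2,0) retry=(0,0)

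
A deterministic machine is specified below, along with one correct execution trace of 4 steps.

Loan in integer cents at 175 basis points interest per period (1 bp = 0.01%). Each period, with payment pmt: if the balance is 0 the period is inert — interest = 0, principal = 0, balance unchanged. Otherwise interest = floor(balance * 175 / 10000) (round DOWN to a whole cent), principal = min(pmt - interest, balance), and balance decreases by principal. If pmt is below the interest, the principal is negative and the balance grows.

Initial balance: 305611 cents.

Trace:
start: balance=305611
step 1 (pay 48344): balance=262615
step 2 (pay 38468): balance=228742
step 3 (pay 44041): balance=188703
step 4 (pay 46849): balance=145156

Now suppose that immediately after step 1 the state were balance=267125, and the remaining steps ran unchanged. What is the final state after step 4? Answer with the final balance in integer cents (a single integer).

state after step 1 := balance=267125
step 2 (pay 38468): balance=233331
step 3 (pay 44041): balance=193373
step 4 (pay 46849): balance=149908

149908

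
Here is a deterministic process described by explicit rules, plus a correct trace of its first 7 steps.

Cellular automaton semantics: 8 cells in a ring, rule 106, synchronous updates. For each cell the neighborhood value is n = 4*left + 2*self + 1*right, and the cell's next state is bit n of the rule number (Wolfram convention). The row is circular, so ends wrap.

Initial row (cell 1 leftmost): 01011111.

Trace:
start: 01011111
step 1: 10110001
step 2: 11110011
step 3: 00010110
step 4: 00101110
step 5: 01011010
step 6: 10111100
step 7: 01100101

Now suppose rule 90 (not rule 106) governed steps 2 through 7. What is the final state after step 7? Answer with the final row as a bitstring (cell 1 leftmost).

(re-executing steps 2..7 under rule 90; state before step 2: 10110001)
step 2: 10111011
step 3: 10101010
step 4: 00000000
step 5: 00000000
step 6: 00000000
step 7: 00000000

00000000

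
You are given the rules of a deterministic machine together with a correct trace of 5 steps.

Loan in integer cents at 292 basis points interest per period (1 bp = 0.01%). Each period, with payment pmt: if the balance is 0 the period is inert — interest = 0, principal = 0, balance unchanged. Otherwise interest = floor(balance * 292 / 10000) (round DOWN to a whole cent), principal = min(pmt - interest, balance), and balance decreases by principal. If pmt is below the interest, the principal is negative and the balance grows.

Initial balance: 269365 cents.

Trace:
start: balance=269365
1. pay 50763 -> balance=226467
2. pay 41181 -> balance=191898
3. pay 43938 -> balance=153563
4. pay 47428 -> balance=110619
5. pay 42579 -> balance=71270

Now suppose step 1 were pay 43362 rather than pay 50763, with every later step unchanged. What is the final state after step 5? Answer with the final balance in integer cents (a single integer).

79572

(re-executing from step 1 with the substitution; state before step 1: balance=269365)
1. pay 43362 -> balance=233868
2. pay 41181 -> balance=199515
3. pay 43938 -> balance=161402
4. pay 47428 -> balance=118686
5. pay 42579 -> balance=79572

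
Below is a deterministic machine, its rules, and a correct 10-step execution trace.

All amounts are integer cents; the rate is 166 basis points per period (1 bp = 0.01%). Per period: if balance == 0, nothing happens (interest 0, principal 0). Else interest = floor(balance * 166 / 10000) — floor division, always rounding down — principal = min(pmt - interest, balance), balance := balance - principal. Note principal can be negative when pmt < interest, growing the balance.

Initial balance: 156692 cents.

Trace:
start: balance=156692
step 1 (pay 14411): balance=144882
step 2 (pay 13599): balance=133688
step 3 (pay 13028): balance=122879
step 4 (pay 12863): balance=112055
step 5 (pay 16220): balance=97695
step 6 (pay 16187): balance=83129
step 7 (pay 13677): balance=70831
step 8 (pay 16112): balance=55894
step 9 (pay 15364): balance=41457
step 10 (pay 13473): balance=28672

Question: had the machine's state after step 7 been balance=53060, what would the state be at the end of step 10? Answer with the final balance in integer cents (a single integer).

state after step 7 := balance=53060
step 8 (pay 16112): balance=37828
step 9 (pay 15364): balance=23091
step 10 (pay 13473): balance=10001

10001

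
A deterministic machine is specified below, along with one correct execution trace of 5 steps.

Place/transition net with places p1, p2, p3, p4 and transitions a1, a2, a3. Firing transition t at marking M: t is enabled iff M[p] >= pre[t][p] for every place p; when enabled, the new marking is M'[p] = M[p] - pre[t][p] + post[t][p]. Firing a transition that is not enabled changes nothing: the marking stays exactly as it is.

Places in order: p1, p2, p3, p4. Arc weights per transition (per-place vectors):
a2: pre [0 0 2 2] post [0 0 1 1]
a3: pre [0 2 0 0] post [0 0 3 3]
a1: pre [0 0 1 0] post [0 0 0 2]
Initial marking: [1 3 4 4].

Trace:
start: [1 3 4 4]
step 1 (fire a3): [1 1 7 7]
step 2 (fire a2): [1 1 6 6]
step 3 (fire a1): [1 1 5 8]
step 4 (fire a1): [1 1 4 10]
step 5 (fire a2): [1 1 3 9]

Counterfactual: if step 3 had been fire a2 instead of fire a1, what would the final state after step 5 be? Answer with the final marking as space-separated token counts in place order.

1 1 3 6

(re-executing from step 3 with the substitution; state before step 3: [1 1 6 6])
step 3 (fire a2): [1 1 5 5]
step 4 (fire a1): [1 1 4 7]
step 5 (fire a2): [1 1 3 6]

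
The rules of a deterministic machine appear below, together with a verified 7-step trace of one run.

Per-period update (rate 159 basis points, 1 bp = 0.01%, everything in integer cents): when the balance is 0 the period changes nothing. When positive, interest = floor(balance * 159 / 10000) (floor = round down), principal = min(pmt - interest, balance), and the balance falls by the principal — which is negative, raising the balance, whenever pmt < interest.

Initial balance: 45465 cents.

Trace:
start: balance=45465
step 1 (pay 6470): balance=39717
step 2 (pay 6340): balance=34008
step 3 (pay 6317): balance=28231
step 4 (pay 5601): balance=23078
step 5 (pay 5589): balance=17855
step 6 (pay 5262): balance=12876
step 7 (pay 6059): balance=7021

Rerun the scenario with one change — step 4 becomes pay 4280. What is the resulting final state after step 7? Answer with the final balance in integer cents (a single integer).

8407

(re-executing from step 4 with the substitution; state before step 4: balance=28231)
step 4 (pay 4280): balance=24399
step 5 (pay 5589): balance=19197
step 6 (pay 5262): balance=14240
step 7 (pay 6059): balance=8407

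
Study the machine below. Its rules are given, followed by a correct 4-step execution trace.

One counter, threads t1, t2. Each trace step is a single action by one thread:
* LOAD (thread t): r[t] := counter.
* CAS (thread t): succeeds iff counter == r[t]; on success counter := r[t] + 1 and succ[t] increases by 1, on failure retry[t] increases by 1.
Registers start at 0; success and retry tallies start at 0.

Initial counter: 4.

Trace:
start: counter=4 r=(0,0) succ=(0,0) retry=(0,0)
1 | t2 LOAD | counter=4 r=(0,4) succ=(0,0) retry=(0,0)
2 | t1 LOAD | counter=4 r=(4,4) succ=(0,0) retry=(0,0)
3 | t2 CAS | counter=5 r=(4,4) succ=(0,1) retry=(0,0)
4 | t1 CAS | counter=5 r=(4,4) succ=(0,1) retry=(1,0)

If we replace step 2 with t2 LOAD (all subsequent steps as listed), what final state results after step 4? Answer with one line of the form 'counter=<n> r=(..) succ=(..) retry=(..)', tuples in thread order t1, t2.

(re-executing from step 2 with the substitution; state before step 2: counter=4 r=(0,4) succ=(0,0) retry=(0,0))
2 | t2 LOAD | counter=4 r=(0,4) succ=(0,0) retry=(0,0)
3 | t2 CAS | counter=5 r=(0,4) succ=(0,1) retry=(0,0)
4 | t1 CAS | counter=5 r=(0,4) succ=(0,1) retry=(1,0)

counter=5 r=(0,4) succ=(0,1) retry=(1,0)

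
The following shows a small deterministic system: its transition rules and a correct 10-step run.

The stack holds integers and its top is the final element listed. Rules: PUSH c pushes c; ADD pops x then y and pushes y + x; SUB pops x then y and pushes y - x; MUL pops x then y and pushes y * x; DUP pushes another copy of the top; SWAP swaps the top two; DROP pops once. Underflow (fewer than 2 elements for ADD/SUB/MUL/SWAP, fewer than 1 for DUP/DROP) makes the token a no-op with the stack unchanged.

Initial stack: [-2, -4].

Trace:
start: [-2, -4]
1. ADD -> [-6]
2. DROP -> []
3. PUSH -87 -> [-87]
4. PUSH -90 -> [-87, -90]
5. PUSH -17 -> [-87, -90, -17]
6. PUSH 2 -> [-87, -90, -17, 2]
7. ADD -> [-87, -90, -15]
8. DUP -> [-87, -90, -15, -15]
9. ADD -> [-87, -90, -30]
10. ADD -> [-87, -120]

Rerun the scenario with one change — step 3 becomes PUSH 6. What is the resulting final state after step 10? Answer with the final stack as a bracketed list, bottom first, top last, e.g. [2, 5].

(re-executing from step 3 with the substitution; state before step 3: [])
3. PUSH 6 -> [6]
4. PUSH -90 -> [6, -90]
5. PUSH -17 -> [6, -90, -17]
6. PUSH 2 -> [6, -90, -17, 2]
7. ADD -> [6, -90, -15]
8. DUP -> [6, -90, -15, -15]
9. ADD -> [6, -90, -30]
10. ADD -> [6, -120]

[6, -120]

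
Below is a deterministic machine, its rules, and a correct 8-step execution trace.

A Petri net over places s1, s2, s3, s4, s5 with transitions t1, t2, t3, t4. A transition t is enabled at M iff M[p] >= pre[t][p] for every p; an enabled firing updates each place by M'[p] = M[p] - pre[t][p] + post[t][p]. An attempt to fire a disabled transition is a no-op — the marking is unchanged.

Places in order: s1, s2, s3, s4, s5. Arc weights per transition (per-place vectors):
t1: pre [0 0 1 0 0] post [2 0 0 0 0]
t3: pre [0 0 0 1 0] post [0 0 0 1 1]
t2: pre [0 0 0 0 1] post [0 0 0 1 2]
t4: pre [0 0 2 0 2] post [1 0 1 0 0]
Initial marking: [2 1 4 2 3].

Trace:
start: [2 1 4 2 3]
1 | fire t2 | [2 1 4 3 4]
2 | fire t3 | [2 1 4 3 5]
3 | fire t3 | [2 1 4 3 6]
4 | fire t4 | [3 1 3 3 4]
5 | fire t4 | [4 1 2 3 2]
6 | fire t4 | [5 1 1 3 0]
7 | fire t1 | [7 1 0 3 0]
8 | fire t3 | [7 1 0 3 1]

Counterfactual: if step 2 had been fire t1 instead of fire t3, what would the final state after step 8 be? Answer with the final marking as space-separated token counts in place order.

(re-executing from step 2 with the substitution; state before step 2: [2 1 4 3 4])
2 | fire t1 | [4 1 3 3 4]
3 | fire t3 | [4 1 3 3 5]
4 | fire t4 | [5 1 2 3 3]
5 | fire t4 | [6 1 1 3 1]
6 | fire t4 | [6 1 1 3 1]
7 | fire t1 | [8 1 0 3 1]
8 | fire t3 | [8 1 0 3 2]

8 1 0 3 2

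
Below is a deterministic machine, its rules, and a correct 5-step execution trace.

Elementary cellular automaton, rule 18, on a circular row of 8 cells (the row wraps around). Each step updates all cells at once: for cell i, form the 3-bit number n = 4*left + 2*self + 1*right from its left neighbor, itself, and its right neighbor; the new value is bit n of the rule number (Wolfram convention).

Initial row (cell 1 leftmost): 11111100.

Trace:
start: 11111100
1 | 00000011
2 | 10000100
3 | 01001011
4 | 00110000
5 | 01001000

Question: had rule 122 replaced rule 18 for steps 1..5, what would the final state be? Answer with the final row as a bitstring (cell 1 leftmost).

00000000

(re-executing steps 1..5 under rule 122; state before step 1: 11111100)
1 | 10000111
2 | 11001100
3 | 11111111
4 | 00000000
5 | 00000000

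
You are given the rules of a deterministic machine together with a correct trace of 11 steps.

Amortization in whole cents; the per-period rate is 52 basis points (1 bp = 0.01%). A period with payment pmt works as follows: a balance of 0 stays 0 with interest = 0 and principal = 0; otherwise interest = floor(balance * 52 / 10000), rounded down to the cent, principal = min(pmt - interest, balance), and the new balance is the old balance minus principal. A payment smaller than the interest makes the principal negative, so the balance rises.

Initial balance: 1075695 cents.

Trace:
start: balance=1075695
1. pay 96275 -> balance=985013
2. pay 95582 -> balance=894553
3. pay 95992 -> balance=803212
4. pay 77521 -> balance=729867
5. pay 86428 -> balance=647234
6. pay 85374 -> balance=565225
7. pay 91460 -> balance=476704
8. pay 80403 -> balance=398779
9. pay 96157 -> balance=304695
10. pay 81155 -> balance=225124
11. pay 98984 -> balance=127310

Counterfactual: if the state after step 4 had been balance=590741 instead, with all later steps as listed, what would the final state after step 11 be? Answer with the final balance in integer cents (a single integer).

0

state after step 4 := balance=590741
5. pay 86428 -> balance=507384
6. pay 85374 -> balance=424648
7. pay 91460 -> balance=335396
8. pay 80403 -> balance=256737
9. pay 96157 -> balance=161915
10. pay 81155 -> balance=81601
11. pay 98984 -> balance=0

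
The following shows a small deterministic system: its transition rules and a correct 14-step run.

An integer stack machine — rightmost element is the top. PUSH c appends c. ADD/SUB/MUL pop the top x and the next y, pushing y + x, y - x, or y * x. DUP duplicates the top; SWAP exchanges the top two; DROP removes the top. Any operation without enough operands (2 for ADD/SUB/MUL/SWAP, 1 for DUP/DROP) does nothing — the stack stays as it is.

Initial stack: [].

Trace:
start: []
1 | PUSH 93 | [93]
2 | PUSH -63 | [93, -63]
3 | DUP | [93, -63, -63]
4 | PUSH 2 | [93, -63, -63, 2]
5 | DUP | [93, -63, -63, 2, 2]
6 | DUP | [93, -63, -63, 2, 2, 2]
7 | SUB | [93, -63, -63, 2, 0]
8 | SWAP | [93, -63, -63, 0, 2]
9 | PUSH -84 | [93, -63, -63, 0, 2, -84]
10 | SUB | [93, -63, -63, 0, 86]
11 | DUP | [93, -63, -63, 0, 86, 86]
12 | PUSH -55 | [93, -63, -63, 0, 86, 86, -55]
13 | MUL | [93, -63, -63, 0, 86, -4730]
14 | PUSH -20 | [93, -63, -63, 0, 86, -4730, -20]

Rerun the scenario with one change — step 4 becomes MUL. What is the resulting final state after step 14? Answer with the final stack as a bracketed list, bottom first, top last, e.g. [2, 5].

(re-executing from step 4 with the substitution; state before step 4: [93, -63, -63])
4 | MUL | [93, 3969]
5 | DUP | [93, 3969, 3969]
6 | DUP | [93, 3969, 3969, 3969]
7 | SUB | [93, 3969, 0]
8 | SWAP | [93, 0, 3969]
9 | PUSH -84 | [93, 0, 3969, -84]
10 | SUB | [93, 0, 4053]
11 | DUP | [93, 0, 4053, 4053]
12 | PUSH -55 | [93, 0, 4053, 4053, -55]
13 | MUL | [93, 0, 4053, -222915]
14 | PUSH -20 | [93, 0, 4053, -222915, -20]

[93, 0, 4053, -222915, -20]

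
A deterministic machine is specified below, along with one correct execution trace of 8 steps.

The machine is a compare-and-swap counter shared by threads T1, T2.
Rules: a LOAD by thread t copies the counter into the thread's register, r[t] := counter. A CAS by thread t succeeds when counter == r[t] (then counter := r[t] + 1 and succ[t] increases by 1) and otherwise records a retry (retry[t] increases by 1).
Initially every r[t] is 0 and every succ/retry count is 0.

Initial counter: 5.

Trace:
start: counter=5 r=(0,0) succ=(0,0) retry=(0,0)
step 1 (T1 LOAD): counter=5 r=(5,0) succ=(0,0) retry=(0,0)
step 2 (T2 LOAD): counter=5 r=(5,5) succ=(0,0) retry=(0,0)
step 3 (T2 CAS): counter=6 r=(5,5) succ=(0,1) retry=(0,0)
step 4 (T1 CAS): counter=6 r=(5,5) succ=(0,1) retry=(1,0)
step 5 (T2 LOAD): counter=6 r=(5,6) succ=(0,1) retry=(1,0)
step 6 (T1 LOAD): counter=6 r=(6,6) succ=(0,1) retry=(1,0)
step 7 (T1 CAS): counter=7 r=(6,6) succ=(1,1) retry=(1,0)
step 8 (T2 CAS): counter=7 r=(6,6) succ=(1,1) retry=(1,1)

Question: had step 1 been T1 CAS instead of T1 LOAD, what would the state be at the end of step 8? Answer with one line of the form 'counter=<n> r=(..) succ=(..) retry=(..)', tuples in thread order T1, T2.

(re-executing from step 1 with the substitution; state before step 1: counter=5 r=(0,0) succ=(0,0) retry=(0,0))
step 1 (T1 CAS): counter=5 r=(0,0) succ=(0,0) retry=(1,0)
step 2 (T2 LOAD): counter=5 r=(0,5) succ=(0,0) retry=(1,0)
step 3 (T2 CAS): counter=6 r=(0,5) succ=(0,1) retry=(1,0)
step 4 (T1 CAS): counter=6 r=(0,5) succ=(0,1) retry=(2,0)
step 5 (T2 LOAD): counter=6 r=(0,6) succ=(0,1) retry=(2,0)
step 6 (T1 LOAD): counter=6 r=(6,6) succ=(0,1) retry=(2,0)
step 7 (T1 CAS): counter=7 r=(6,6) succ=(1,1) retry=(2,0)
step 8 (T2 CAS): counter=7 r=(6,6) succ=(1,1) retry=(2,1)

counter=7 r=(6,6) succ=(1,1) retry=(2,1)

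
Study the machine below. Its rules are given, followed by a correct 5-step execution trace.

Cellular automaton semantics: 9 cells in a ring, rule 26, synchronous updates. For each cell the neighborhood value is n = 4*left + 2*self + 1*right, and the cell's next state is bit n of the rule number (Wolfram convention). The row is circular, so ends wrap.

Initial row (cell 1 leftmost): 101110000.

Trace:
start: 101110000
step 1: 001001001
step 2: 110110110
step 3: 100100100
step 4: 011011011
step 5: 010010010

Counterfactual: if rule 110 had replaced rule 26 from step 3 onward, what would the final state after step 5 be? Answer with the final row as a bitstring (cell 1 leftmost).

000000000

(re-executing steps 3..5 under rule 110; state before step 3: 110110110)
step 3: 111111111
step 4: 000000000
step 5: 000000000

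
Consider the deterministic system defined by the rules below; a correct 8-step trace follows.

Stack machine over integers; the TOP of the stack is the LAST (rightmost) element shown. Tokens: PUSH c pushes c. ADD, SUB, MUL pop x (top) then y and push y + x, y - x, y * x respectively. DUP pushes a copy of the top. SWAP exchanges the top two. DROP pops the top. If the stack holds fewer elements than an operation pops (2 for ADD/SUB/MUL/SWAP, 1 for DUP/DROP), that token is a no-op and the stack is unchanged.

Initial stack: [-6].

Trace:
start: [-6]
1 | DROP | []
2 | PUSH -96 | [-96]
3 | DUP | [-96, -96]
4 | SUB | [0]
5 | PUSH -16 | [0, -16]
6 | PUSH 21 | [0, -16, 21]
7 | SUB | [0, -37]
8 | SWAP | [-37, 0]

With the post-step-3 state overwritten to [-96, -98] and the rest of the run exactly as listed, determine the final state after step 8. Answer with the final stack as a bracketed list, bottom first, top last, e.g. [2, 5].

[-37, 2]

state after step 3 := [-96, -98]
4 | SUB | [2]
5 | PUSH -16 | [2, -16]
6 | PUSH 21 | [2, -16, 21]
7 | SUB | [2, -37]
8 | SWAP | [-37, 2]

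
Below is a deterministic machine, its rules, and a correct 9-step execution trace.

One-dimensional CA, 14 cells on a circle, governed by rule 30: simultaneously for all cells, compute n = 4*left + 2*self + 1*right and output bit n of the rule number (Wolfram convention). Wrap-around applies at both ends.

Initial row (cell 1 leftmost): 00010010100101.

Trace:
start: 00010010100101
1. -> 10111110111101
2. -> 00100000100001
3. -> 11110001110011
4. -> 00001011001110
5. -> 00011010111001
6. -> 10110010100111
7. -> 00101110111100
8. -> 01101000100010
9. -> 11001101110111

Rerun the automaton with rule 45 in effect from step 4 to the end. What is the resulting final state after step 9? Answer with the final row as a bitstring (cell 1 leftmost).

(re-executing steps 4..9 under rule 45; state before step 4: 11110001110011)
4. -> 00000101000010
5. -> 11110111011010
6. -> 10001100110111
7. -> 00101000101100
8. -> 10111010111001
9. -> 01100111100001

01100111100001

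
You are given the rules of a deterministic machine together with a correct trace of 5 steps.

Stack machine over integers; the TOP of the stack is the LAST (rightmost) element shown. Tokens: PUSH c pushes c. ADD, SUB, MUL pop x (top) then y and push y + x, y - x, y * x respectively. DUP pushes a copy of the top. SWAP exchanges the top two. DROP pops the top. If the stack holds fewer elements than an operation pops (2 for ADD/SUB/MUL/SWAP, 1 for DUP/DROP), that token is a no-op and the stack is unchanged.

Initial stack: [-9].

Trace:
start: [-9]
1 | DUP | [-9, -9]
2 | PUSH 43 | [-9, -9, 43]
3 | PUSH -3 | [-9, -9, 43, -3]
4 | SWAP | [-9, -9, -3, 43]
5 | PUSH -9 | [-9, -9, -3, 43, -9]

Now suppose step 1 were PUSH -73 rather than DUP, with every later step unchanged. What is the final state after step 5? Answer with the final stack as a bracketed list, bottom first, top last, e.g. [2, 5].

(re-executing from step 1 with the substitution; state before step 1: [-9])
1 | PUSH -73 | [-9, -73]
2 | PUSH 43 | [-9, -73, 43]
3 | PUSH -3 | [-9, -73, 43, -3]
4 | SWAP | [-9, -73, -3, 43]
5 | PUSH -9 | [-9, -73, -3, 43, -9]

[-9, -73, -3, 43, -9]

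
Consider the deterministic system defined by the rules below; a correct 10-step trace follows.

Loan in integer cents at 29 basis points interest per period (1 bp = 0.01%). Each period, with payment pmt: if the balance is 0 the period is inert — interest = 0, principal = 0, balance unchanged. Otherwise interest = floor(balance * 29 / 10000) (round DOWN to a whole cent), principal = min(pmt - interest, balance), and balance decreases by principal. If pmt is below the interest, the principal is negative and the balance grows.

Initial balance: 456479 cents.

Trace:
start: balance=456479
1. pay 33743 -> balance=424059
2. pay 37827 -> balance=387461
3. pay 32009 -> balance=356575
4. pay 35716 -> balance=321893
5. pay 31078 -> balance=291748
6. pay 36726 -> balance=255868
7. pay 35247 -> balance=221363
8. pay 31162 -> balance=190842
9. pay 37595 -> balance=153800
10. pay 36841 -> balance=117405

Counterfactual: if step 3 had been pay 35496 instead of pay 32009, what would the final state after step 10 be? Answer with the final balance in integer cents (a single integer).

(re-executing from step 3 with the substitution; state before step 3: balance=387461)
3. pay 35496 -> balance=353088
4. pay 35716 -> balance=318395
5. pay 31078 -> balance=288240
6. pay 36726 -> balance=252349
7. pay 35247 -> balance=217833
8. pay 31162 -> balance=187302
9. pay 37595 -> balance=150250
10. pay 36841 -> balance=113844

113844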